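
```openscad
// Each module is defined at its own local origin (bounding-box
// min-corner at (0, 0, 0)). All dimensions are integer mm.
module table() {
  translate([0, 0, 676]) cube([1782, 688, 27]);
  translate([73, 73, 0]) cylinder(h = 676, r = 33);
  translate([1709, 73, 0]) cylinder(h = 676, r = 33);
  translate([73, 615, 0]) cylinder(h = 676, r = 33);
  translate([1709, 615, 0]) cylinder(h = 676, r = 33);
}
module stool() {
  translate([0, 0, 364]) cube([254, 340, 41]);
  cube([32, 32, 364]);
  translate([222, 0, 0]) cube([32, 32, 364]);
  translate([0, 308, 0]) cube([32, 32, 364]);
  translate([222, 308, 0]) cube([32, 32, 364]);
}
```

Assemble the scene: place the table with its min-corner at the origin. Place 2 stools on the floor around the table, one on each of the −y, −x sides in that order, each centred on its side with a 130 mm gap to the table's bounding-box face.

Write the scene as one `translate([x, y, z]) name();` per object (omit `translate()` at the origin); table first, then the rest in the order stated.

table();
translate([764, -470, 0]) stool();
translate([-384, 174, 0]) stool();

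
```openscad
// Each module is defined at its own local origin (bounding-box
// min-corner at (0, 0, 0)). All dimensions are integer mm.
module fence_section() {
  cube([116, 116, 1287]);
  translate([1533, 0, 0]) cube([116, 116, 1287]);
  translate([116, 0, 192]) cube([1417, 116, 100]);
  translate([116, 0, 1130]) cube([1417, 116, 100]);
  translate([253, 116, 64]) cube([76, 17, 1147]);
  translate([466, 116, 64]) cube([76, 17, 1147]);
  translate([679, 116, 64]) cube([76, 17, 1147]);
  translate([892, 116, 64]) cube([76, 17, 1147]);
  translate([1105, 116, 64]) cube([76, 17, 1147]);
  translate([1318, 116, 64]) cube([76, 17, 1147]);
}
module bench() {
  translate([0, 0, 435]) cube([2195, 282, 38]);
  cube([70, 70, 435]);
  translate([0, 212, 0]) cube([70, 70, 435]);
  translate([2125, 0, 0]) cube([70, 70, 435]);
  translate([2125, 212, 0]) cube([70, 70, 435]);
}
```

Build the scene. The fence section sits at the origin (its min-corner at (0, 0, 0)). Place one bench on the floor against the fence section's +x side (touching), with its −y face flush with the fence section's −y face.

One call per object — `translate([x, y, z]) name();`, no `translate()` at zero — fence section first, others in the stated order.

fence_section();
translate([1649, 0, 0]) bench();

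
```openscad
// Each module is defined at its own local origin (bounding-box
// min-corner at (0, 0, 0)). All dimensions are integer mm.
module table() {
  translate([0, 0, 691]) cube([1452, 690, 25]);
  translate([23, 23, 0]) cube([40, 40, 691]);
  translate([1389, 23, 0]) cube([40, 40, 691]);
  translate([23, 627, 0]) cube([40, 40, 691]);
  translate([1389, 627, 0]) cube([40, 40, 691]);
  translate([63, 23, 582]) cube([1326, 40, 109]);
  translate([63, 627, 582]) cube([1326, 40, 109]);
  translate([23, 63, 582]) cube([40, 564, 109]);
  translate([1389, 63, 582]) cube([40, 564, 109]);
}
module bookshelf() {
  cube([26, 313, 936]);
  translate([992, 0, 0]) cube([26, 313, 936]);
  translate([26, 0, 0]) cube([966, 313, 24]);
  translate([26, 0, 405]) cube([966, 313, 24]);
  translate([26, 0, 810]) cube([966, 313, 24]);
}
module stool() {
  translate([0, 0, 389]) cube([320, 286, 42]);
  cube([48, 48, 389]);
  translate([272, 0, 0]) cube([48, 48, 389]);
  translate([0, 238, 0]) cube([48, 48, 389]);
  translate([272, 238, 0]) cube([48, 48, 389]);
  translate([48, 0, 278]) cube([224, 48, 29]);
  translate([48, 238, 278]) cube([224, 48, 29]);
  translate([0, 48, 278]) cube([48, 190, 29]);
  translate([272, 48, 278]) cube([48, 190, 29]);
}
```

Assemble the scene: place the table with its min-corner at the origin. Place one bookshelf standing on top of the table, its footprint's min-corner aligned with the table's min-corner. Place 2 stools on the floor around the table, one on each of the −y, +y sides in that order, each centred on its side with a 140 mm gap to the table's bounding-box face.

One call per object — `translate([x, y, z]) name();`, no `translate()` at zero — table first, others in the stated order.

table();
translate([0, 0, 716]) bookshelf();
translate([566, -426, 0]) stool();
translate([566, 830, 0]) stool();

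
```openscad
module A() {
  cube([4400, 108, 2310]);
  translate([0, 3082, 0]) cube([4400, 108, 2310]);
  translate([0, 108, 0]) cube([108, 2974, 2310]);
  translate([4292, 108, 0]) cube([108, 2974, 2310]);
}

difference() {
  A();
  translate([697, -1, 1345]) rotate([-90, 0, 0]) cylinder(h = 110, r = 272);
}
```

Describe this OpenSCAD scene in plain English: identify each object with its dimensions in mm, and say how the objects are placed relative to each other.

A is a box-shaped house frame (walls only): outside footprint 4400×3190 mm, wall height 2310 mm, wall thickness 108 mm. The two y-facing walls run the full x-width; the two x-facing walls fit between the inner faces of the y-facing walls.

The house frame has a circular hole of radius 272 mm through its front wall, centred at (x = 697, z = 1345).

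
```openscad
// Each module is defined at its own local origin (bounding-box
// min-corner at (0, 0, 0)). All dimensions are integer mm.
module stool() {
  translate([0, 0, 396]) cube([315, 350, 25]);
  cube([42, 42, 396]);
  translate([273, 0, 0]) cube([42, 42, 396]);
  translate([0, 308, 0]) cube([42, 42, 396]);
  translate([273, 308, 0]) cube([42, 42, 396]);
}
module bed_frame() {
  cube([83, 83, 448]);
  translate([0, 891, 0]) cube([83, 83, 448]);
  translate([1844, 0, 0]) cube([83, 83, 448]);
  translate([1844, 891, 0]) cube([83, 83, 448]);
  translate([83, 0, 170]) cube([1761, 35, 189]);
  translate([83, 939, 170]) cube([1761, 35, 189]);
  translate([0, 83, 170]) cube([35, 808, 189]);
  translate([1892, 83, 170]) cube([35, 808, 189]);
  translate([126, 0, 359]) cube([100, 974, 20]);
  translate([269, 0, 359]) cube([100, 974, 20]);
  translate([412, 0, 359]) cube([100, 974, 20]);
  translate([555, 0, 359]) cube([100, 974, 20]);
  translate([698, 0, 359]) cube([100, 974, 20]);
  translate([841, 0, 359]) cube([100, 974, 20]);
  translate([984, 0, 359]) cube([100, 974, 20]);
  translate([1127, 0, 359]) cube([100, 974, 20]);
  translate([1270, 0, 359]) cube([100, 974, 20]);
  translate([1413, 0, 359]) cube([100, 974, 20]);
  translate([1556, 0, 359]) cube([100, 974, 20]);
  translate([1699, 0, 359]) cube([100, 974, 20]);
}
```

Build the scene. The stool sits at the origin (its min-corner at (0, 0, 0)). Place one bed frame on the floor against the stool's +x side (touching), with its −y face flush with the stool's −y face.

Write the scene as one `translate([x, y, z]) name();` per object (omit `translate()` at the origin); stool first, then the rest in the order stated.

stool();
translate([315, 0, 0]) bed_frame();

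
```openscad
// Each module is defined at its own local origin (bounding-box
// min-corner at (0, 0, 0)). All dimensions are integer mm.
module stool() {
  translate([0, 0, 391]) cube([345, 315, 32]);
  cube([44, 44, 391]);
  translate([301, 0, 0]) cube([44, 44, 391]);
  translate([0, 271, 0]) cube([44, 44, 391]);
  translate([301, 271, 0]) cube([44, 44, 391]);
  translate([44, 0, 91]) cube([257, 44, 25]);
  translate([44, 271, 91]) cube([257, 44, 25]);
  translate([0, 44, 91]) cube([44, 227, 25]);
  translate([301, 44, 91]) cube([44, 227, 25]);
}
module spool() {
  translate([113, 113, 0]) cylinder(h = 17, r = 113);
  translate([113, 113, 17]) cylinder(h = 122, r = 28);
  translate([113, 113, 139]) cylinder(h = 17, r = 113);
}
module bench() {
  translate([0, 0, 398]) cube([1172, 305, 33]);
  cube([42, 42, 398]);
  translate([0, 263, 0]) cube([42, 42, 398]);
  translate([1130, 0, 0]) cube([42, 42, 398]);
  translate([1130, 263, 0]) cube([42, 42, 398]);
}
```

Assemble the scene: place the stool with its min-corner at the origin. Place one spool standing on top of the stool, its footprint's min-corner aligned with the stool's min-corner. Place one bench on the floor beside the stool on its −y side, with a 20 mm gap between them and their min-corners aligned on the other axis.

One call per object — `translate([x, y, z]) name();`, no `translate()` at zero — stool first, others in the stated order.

stool();
translate([0, 0, 423]) spool();
translate([0, -325, 0]) bench();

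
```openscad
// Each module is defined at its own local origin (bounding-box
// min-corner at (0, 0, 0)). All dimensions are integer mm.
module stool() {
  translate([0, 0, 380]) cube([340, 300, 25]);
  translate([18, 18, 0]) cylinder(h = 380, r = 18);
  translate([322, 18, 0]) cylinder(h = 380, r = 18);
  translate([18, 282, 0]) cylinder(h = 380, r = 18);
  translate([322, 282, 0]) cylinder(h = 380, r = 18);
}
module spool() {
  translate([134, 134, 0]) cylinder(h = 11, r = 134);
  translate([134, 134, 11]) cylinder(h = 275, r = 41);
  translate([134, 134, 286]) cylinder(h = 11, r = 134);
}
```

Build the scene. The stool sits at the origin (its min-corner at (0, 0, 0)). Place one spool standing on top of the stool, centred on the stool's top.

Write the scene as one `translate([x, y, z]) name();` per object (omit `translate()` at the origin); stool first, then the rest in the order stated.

stool();
translate([36, 16, 405]) spool();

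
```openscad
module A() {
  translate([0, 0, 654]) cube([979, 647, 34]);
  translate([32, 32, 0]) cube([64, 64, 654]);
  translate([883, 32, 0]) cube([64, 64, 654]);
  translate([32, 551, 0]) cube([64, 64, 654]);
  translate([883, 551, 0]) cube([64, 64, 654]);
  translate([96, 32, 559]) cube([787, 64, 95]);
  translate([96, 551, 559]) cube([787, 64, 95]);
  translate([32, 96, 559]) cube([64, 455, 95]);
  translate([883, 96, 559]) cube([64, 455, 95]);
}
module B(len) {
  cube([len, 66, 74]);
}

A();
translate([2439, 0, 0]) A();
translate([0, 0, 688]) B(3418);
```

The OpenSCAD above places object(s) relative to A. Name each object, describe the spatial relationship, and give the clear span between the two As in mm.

Second table starts at x = 2439; first ends at x = 979; clear span = 2439 − 979 = 1460 mm.

A is a table. B is a beam. A beam spans the tops of two tables. The clear span between the two tables is 1460 mm.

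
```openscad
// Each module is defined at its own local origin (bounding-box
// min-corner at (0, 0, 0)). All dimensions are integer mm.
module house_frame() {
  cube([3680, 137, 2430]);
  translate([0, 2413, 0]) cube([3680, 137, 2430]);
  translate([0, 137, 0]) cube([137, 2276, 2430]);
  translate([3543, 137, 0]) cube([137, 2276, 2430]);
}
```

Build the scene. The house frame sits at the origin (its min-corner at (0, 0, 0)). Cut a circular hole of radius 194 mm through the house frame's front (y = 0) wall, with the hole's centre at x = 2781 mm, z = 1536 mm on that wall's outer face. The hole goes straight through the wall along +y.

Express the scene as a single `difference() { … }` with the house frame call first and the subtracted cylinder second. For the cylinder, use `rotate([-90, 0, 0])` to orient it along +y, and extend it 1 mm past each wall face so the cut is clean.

difference() {
  house_frame();
  translate([2781, -1, 1536]) rotate([-90, 0, 0]) cylinder(h = 139, r = 194);
}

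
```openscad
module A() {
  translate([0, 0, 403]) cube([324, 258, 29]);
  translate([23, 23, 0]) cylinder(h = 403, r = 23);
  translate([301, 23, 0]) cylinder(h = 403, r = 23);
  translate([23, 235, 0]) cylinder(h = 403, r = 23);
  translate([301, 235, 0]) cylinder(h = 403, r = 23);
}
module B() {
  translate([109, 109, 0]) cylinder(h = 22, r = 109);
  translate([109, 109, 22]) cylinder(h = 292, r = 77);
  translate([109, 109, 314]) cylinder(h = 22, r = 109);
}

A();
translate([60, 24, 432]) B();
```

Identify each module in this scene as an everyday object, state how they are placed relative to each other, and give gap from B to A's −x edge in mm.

A is a stool. B is a spool. The spool is on top of the stool. The gap from the spool to the stool's −x edge is 60 mm.

The spool's min-x is at 60; the stool's min-x is 0; gap = 60 mm.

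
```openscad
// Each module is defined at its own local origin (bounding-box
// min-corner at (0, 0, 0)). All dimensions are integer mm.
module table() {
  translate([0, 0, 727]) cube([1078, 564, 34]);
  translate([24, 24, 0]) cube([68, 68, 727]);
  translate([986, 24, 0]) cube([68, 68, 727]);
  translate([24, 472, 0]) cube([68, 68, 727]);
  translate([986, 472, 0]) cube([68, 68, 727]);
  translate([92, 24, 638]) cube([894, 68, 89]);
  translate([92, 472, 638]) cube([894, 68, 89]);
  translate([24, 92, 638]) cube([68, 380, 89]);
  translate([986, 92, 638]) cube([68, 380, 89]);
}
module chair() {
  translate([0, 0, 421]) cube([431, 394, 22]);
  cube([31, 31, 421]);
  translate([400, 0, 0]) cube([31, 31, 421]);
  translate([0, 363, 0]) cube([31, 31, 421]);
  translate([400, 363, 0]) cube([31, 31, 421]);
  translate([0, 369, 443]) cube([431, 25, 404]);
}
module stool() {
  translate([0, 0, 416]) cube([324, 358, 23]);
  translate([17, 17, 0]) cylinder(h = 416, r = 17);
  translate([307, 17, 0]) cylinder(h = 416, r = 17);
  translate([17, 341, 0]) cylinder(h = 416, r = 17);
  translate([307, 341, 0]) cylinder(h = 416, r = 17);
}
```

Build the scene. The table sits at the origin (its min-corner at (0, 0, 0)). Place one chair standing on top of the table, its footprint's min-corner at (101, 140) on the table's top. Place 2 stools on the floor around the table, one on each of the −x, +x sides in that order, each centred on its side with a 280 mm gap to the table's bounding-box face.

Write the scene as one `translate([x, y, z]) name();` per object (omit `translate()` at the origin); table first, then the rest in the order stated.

table();
translate([101, 140, 761]) chair();
translate([-604, 103, 0]) stool();
translate([1358, 103, 0]) stool();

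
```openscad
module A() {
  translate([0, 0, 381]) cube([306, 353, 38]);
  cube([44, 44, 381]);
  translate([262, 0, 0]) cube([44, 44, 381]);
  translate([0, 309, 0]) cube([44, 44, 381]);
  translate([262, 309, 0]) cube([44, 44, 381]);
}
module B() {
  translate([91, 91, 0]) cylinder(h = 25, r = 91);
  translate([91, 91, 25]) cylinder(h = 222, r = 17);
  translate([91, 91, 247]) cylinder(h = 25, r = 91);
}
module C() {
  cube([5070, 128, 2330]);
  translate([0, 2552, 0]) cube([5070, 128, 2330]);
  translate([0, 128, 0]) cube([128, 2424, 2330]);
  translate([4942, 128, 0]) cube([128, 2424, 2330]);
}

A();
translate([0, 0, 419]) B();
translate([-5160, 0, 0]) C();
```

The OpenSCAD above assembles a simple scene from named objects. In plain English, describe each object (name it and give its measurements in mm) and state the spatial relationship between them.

A is a four-legged stool. The seat is a 306×353×38 mm slab whose top surface is at z = 419 mm; four square legs, each 44×44 mm in cross-section, run from the floor (z = 0) to the underside of the seat, each flush with a corner of the seat.

B is a spool: two coaxial disc flanges of radius 91 mm and thickness 25 mm, joined by a core cylinder of radius 17 mm and height 222 mm. The lower flange rests on z = 0 and the three cylinders share a vertical axis.

C is a box-shaped house frame (walls only): outside footprint 5070×2680 mm, wall height 2330 mm, wall thickness 128 mm. The two y-facing walls run the full x-width; the two x-facing walls fit between the inner faces of the y-facing walls.

The spool is on top of the stool. The house frame is on the floor beside the stool on its −x side.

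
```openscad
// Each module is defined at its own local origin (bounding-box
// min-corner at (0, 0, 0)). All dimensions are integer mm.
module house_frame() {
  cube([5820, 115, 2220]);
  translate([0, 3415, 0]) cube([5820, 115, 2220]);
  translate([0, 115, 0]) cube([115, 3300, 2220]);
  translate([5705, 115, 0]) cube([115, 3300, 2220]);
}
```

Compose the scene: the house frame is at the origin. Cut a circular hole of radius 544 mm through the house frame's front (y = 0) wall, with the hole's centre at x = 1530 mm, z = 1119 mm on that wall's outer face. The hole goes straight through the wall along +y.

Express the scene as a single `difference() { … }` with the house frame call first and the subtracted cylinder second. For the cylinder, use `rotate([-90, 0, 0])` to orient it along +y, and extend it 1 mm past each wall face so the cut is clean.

difference() {
  house_frame();
  translate([1530, -1, 1119]) rotate([-90, 0, 0]) cylinder(h = 117, r = 544);
}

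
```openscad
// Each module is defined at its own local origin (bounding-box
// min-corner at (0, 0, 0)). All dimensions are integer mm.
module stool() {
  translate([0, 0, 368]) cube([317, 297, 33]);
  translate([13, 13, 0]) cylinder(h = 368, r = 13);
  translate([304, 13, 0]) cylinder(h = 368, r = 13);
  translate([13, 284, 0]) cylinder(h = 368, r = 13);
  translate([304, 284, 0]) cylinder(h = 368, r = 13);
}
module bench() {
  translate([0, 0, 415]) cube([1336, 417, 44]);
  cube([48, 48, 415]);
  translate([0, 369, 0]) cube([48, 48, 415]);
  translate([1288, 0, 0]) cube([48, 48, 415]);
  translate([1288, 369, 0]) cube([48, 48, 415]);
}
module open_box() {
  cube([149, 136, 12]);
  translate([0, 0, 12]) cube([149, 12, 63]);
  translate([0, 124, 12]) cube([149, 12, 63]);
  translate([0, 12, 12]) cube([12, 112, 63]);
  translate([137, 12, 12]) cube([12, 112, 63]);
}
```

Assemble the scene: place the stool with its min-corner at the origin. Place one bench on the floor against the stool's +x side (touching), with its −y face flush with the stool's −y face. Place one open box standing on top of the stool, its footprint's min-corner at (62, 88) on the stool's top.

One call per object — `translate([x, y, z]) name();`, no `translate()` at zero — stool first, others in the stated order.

stool();
translate([317, 0, 0]) bench();
translate([62, 88, 401]) open_box();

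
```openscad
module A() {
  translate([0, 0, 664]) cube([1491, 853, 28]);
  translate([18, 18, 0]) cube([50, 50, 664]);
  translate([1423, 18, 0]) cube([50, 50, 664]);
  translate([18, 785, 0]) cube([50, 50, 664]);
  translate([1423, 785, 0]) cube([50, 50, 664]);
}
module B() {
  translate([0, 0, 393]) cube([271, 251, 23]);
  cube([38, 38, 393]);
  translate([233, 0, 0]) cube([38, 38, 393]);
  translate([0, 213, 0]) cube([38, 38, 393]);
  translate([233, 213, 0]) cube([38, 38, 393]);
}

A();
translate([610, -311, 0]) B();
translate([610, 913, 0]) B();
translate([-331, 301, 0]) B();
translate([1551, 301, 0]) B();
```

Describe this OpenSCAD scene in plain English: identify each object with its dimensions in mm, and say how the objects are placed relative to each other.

A is a table: top 1491 mm (x) × 853 mm (y), 28 mm thick, upper face at z = 692 mm, on four 50×50 mm square legs, each inset 18 mm from the nearest pair of top edges, running from z = 0 to the bottom of the top.

B is a four-legged stool. The seat is a 271×251×23 mm slab whose top surface is at z = 416 mm; four square legs, each 38×38 mm in cross-section, run from the floor (z = 0) to the underside of the seat, each flush with a corner of the seat.

Four stools sit around the table at the −y, +y, −x, +x sides.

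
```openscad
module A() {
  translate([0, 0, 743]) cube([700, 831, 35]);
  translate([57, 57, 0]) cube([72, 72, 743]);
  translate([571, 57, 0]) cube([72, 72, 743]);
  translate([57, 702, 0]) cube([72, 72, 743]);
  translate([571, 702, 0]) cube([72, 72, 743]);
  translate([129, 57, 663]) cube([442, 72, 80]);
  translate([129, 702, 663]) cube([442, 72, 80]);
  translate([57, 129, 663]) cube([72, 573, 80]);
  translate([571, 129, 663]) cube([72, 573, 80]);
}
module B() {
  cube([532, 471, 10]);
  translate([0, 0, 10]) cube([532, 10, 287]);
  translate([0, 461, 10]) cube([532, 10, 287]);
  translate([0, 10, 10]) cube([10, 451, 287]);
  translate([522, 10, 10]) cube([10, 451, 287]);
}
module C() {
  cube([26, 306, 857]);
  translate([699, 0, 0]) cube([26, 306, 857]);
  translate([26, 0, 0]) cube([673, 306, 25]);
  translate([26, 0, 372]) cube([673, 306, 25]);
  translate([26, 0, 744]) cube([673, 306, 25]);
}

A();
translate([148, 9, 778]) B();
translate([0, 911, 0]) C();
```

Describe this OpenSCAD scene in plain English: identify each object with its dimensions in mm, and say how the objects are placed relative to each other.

A is a rectangular dining table. The top is 700×831×35 mm with its upper surface at z = 778 mm. It stands on four 72×72 mm square legs, each inset 57 mm from the nearest pair of top edges, running from the floor to the underside of the top. Four apron rails, 72 mm thick and 80 mm tall, run between adjacent legs with their top edges flush with the underside of the top and their outer faces flush with the legs' outer faces.

B is an open-topped rectangular box: outside dimensions 532×471×297 mm, with a uniform wall and base thickness of 10 mm. The base is a full 532×471 slab on the floor; four walls sit on top of the base. The front and back walls (the −y and +y sides) span the full width; the two side walls fit between them.

C is a bookshelf 725 mm wide overall, 306 mm deep and 857 mm tall. The two sides are 26 mm thick vertical panels. 3 horizontal shelves of 25 mm thickness span between the inner faces of the sides; the lowest shelf sits on the floor and shelves are stacked with a clear vertical gap of 347 mm between each pair.

The open box is on top of the table. The bookshelf is on the floor beside the table on its +y side.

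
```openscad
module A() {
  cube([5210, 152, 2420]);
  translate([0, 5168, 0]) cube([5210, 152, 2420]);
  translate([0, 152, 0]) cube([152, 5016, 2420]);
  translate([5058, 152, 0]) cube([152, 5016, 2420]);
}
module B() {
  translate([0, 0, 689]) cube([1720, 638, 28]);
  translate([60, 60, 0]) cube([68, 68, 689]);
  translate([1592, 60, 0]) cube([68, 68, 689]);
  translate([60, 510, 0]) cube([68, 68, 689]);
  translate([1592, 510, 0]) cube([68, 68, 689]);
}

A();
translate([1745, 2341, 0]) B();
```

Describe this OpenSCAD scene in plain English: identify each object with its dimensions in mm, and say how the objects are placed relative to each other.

A is a box-shaped house frame (walls only): outside footprint 5210×5320 mm, wall height 2420 mm, wall thickness 152 mm. The two y-facing walls run the full x-width; the two x-facing walls fit between the inner faces of the y-facing walls.

B is a table: top 1720 mm (x) × 638 mm (y), 28 mm thick, upper face at z = 717 mm, on four 68×68 mm square legs, each inset 60 mm from the nearest pair of top edges, running from z = 0 to the bottom of the top.

The table sits inside the house frame, centred.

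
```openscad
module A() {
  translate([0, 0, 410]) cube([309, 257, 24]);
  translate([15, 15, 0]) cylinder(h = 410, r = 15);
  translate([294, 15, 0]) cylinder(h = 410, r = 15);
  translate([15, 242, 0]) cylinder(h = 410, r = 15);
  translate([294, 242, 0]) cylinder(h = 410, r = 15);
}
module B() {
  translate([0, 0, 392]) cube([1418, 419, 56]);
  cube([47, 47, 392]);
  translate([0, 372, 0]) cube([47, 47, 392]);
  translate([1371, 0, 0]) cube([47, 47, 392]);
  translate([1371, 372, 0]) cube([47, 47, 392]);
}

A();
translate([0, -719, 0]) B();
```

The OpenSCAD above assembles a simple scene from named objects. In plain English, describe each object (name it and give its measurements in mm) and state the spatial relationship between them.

A is a simple wooden stool: a rectangular seat 309 mm (x) by 257 mm (y), 24 mm thick, top face at z = 434 mm, on four round legs, each 30 mm in diameter. The legs rest on z = 0, each leg's axis is inset half a diameter from the nearest pair of seat edges (so the leg's bounding box is flush with the corner).

B is a bench: a 1418×419 mm seat slab, 56 mm thick, top at z = 448 mm, on four 47×47 mm square legs flush with the seat corners and standing on z = 0.

The bench is on the floor beside the stool on its −y side.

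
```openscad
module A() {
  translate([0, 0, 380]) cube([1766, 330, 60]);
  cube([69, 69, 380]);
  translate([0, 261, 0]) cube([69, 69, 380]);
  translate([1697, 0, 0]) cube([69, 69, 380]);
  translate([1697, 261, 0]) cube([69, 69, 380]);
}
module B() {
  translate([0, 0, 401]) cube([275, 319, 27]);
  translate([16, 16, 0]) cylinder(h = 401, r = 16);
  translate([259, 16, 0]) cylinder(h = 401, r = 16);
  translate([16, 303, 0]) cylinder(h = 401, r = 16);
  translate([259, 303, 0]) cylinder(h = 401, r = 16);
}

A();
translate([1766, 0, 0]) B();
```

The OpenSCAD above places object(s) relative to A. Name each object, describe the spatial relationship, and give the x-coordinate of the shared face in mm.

A is a bench. B is a stool. The stool is against the bench's +x side, with their −y faces flush. The x-coordinate of the shared face is 1766 mm.

The bench's +x face and the stool's −x face are both at x = 1766 mm.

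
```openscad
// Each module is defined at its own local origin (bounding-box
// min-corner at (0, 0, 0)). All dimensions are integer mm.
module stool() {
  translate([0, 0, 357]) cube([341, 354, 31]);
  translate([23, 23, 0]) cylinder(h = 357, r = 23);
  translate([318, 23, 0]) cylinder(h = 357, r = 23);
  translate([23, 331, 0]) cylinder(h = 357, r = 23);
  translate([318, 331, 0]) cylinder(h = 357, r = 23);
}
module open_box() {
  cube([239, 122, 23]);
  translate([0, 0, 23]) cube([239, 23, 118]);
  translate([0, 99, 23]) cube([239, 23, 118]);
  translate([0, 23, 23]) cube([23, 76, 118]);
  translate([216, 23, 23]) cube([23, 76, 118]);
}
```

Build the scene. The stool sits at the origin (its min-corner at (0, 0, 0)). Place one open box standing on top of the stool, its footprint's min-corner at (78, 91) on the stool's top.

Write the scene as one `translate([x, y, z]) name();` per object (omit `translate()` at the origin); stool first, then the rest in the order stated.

stool();
translate([78, 91, 388]) open_box();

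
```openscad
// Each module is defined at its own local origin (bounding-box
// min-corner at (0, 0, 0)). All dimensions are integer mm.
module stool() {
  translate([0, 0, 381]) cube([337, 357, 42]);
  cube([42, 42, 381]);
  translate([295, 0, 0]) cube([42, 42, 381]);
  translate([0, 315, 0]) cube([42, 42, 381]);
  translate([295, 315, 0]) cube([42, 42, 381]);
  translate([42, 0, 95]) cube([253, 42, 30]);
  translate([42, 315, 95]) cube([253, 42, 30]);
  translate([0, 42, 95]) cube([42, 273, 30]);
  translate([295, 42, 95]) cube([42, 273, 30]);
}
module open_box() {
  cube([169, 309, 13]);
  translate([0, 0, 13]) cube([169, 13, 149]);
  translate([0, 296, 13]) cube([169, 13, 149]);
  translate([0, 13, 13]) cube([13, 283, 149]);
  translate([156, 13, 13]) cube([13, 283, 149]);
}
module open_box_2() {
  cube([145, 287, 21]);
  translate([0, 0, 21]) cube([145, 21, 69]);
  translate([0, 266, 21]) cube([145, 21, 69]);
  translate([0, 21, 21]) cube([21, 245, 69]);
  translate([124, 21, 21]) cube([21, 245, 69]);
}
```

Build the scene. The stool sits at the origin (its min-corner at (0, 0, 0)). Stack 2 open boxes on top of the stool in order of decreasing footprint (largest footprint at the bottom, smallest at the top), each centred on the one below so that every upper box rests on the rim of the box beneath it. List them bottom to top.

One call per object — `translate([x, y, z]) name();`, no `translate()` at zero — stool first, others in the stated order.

stool();
translate([84, 24, 423]) open_box();
translate([96, 35, 585]) open_box_2();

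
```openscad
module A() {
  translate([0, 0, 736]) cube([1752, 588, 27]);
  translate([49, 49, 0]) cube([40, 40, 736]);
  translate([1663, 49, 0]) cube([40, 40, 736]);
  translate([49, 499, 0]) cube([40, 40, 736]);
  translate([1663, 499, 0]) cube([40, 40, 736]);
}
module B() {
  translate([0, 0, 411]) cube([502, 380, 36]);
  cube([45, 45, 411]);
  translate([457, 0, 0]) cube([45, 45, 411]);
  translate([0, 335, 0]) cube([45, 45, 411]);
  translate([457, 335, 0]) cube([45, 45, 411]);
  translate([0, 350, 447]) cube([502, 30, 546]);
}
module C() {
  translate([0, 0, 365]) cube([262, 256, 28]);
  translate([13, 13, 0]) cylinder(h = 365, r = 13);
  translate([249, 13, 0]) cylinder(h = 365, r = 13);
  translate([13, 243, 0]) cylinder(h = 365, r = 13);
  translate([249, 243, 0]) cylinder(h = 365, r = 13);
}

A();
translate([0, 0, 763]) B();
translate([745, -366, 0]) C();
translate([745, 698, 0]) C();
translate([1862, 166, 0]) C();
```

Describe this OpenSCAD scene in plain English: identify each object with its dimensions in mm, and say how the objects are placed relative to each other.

A is a rectangular dining table. The top is 1752×588×27 mm with its upper surface at z = 763 mm. It stands on four 40×40 mm square legs, each inset 49 mm from the nearest pair of top edges, running from the floor to the underside of the top.

B is a chair: 502×380 mm seat, 36 mm thick, top at z = 447 mm, on four 45 mm square corner legs flush with the seat edges. A 30 mm thick backrest slab spans the full seat width, extending 546 mm above the seat top, its back face flush with the seat's +y edge.

C is a simple wooden stool: a rectangular seat 262 mm (x) by 256 mm (y), 28 mm thick, top face at z = 393 mm, on four round legs, each 26 mm in diameter. The legs rest on z = 0, each leg's axis is inset half a diameter from the nearest pair of seat edges (so the leg's bounding box is flush with the corner).

The chair is on top of the table. Three stools sit around the table at the −y, +y, +x sides.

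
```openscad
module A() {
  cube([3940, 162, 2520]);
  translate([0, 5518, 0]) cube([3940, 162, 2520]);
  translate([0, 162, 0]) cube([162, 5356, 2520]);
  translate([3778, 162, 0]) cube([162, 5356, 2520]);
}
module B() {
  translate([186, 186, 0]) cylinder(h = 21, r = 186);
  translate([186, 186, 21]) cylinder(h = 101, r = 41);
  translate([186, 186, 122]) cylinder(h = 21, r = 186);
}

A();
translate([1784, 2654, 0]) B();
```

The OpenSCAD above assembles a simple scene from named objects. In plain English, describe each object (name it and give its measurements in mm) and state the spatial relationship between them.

A is a box-shaped house frame (walls only): outside footprint 3940×5680 mm, wall height 2520 mm, wall thickness 162 mm. The two y-facing walls run the full x-width; the two x-facing walls fit between the inner faces of the y-facing walls.

B is a spool: two coaxial disc flanges of radius 186 mm and thickness 21 mm, joined by a core cylinder of radius 41 mm and height 101 mm. The lower flange rests on z = 0 and the three cylinders share a vertical axis.

The spool sits inside the house frame, centred.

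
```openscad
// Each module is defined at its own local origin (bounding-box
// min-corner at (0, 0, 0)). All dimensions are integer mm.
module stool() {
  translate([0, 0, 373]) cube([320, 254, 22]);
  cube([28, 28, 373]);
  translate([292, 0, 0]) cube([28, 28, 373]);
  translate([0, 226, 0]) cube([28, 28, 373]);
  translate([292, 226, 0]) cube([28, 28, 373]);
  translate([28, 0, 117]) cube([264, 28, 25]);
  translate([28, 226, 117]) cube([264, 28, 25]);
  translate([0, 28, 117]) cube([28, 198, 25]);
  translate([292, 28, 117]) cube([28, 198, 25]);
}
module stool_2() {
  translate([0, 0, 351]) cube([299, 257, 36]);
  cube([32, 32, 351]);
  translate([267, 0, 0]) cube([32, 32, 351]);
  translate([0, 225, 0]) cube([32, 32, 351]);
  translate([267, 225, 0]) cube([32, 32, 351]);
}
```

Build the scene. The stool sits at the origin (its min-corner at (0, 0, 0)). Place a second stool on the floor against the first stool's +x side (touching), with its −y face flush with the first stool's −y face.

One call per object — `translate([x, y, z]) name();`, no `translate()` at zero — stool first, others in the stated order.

stool();
translate([320, 0, 0]) stool_2();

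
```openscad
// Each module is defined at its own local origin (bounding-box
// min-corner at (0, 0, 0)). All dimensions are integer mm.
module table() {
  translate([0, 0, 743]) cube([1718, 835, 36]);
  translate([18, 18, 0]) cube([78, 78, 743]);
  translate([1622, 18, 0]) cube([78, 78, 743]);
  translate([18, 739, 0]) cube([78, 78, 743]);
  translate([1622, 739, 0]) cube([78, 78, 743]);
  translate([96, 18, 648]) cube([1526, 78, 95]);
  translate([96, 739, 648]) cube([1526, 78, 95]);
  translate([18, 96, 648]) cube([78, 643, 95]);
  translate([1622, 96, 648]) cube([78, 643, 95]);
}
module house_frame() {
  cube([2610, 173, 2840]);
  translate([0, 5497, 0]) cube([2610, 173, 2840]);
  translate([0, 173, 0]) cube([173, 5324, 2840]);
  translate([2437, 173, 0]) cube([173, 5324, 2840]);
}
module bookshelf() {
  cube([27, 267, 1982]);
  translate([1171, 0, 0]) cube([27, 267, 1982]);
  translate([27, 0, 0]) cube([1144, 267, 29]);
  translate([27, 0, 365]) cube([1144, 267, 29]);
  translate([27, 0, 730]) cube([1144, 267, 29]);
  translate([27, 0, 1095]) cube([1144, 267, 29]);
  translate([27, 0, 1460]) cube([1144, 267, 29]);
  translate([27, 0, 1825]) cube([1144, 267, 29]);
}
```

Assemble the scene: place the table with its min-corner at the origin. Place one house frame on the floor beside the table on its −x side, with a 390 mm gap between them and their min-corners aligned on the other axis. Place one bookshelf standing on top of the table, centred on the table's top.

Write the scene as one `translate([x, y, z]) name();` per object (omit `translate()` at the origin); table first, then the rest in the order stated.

table();
translate([-3000, 0, 0]) house_frame();
translate([260, 284, 779]) bookshelf();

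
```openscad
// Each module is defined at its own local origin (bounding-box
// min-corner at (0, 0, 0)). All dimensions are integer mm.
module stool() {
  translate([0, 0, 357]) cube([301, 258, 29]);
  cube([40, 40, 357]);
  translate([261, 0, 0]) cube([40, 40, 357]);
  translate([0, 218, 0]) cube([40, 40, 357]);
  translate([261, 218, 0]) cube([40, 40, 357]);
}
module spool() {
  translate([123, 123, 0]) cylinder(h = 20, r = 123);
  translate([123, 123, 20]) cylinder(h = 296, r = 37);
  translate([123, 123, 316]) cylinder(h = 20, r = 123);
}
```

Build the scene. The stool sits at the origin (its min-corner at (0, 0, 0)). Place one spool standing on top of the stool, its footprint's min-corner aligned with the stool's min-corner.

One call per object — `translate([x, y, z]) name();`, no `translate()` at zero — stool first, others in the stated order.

stool();
translate([0, 0, 386]) spool();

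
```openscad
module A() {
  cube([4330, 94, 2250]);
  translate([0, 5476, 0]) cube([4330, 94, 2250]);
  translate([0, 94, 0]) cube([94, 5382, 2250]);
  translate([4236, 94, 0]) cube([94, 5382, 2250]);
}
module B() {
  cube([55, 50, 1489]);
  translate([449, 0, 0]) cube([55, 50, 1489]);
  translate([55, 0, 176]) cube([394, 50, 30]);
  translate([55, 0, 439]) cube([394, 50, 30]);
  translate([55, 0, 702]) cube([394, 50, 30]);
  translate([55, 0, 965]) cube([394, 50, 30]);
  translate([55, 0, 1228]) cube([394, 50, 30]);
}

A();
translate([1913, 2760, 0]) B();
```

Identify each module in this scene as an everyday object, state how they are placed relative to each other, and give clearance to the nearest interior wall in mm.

Clearances: x = 1819, y = 2666; minimum 1819 mm.

A is a house frame. B is a ladder. The ladder sits inside the house frame, centred. The clearance to the nearest interior wall is 1819 mm.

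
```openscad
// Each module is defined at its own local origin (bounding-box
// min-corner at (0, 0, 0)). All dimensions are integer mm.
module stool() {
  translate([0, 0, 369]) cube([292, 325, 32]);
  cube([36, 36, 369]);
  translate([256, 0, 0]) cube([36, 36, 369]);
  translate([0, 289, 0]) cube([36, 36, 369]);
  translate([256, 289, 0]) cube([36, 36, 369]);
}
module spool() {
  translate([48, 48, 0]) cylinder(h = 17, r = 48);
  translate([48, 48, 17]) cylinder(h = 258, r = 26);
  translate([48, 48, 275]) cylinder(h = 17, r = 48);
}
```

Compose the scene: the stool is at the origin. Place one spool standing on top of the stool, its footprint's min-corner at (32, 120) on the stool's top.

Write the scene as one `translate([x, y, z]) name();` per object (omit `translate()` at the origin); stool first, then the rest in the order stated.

stool();
translate([32, 120, 401]) spool();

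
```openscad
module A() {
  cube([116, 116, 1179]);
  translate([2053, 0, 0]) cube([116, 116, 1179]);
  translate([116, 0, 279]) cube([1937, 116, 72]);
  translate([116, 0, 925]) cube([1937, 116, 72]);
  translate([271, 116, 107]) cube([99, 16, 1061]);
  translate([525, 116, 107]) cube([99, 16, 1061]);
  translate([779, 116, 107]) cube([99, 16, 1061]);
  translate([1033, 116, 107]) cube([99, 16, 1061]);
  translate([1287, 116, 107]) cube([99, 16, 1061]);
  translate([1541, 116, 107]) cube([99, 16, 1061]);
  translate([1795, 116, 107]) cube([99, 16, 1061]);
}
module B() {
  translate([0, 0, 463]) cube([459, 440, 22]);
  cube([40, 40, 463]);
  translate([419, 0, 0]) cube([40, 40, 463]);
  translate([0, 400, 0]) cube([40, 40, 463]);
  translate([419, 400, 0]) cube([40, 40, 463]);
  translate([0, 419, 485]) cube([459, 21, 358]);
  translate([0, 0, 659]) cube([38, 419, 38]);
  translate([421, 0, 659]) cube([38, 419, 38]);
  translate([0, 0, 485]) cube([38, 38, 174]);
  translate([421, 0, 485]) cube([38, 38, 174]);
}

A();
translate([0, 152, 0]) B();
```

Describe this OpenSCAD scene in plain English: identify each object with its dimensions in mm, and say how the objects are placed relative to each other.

A is a fence section. Two 116×116 mm posts, 1179 mm tall, stand on the floor with a clear span of 1937 mm between their inner faces. Two horizontal rails of 116×72 mm section span the gap between the posts with their undersides at z = 279 mm and z = 925 mm, flush with the posts' −y face. 7 pickets, each 99 mm wide, 16 mm thick and 1061 mm tall, are fixed to the +y face of the rails with their bottoms at z = 107 mm, evenly spaced across the span with equal gaps (rounded down to the nearest mm) at the −x end and between each pair — any rounding remainder accumulates at the +x end.

B is a chair. The seat is a 459×440×22 mm slab with its top at z = 485 mm, on four 40×40 mm corner legs (flush with the seat edges, standing on z = 0). A flat backrest 21 mm thick, 358 mm tall, spans the full seat width and rises from the seat top along its +y edge, rear face flush with the rear of the seat. Two armrests of 38×38 mm section run along each side from the seat's front edge to the front of the backrest, top faces 212 mm above the seat top and outer faces flush with the seat's x-edges; a 38×38 mm post under the front of each armrest stands on the seat at the front corner.

The chair is on the floor beside the fence section on its +y side.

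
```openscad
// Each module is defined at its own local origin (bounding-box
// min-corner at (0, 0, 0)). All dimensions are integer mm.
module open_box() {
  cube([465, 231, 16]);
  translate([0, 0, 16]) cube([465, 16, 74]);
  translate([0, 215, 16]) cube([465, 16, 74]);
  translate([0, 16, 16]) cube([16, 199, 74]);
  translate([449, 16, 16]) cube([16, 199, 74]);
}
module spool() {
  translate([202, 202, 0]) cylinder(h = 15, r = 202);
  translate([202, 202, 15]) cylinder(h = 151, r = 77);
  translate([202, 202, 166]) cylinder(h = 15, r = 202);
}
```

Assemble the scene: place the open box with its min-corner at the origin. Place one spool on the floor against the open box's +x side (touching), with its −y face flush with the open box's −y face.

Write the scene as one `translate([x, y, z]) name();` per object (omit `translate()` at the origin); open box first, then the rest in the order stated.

open_box();
translate([465, 0, 0]) spool();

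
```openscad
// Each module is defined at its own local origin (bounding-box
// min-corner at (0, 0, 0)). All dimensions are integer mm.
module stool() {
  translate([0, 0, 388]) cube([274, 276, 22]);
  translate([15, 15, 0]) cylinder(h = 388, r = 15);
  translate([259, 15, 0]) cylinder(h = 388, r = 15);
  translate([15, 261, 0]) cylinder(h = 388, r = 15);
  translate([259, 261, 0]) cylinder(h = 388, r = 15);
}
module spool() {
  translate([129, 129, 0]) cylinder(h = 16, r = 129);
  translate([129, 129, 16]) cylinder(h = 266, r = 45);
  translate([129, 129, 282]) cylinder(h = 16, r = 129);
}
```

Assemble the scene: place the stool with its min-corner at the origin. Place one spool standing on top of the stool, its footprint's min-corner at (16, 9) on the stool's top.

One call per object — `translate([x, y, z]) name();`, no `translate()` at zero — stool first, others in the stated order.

stool();
translate([16, 9, 410]) spool();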